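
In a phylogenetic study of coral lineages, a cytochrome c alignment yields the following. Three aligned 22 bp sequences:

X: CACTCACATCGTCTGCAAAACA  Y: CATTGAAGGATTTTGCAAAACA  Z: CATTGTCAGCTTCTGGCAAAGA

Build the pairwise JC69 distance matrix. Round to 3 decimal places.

X–Y: 8/22 sites differ → p ≈ 0.363636, d = −0.75 ln(1 − 0.484848) = 0.497470 ≈ 0.497.
X–Z: 8/22 sites differ → p ≈ 0.363636, d = −0.75 ln(1 − 0.484848) = 0.497470 ≈ 0.497.
Y–Z: 8/22 sites differ → p ≈ 0.363636, d = −0.75 ln(1 − 0.484848) = 0.497470 ≈ 0.497.

d(X,Y) = 0.497, d(X,Z) = 0.497, d(Y,Z) = 0.497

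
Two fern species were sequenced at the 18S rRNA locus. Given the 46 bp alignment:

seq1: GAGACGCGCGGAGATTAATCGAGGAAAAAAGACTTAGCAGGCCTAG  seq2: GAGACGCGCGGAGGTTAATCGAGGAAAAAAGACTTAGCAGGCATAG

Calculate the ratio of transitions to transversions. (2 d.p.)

1.00

Transitions are A↔G and C↔T; transversions are all other mismatches.
Transitions: 1. Transversions: 1.
R = 1/1 = 1.00.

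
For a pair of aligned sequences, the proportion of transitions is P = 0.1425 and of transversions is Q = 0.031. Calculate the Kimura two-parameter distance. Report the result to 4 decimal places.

0.2059

Under the Kimura two-parameter model, d = −½ ln(1 − 2P − Q) − ¼ ln(1 − 2Q).
1 − 2P − Q = 0.684, giving −½ ln(0.684) = 0.189899.
1 − 2Q = 0.938, giving −¼ ln(0.938) = 0.016001.
d = 0.189899 + 0.016001 = 0.205900.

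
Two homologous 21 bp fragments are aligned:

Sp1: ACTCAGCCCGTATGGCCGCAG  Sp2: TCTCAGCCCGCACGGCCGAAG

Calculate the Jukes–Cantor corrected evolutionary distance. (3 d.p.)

The sequences differ at 4 of 21 sites (1, 11, 13, 19), so p = 4/21 ≈ 0.190476.
d = −(3/4) ln(1 − 4p/3) = −0.75 ln(1 − 0.253968) = −0.75 ln(0.746032)
  = −0.75 × (-0.292987) = 0.219740 substitutions/site.

0.220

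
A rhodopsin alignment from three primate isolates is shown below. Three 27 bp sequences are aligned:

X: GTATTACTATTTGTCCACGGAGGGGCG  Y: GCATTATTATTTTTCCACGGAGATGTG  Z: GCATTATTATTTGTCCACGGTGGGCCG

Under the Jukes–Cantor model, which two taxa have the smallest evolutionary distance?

X–Y: 6/27 differ, p = 0.222, d = 0.264.
X–Z: 4/27 differ, p = 0.148, d = 0.165.
Y–Z: 6/27 differ, p = 0.222, d = 0.264.
The smallest distance is between X and Z.

X and Z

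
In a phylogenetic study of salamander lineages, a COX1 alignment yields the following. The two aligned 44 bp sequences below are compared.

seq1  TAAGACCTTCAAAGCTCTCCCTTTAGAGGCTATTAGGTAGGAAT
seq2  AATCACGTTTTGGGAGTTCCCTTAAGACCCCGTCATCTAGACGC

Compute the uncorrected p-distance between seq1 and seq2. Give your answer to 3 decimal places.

0.523

The sequences differ at 23 of 44 positions.
p = 23/44 = 0.522727… ≈ 0.523 (to 3 d.p.).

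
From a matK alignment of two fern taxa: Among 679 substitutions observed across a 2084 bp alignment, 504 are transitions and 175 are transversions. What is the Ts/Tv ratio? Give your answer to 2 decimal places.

2.88

R = 504/175 = 2.88.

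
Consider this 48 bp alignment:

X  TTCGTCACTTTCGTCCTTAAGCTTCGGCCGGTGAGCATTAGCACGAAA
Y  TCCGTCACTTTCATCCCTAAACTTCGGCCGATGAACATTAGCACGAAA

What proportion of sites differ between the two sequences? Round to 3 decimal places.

0.125

The sequences differ at 6 of 48 positions (sites 2, 13, 17, 21, 31, 35).
p = 6/48 = 0.125.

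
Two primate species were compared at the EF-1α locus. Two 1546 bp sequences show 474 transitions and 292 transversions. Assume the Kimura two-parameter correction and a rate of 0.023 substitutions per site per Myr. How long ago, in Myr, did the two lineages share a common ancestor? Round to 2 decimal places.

20.19

P = 474/1546 ≈ 0.306598 and Q = 292/1546 ≈ 0.188875.
Under the Kimura two-parameter model, d = −½ ln(1 − 2P − Q) − ¼ ln(1 − 2Q).
1 − 2P − Q = 0.197929, giving −½ ln(0.197929) = 0.809923.
1 − 2Q = 0.62225, giving −¼ ln(0.62225) = 0.118603.
d = 0.809923 + 0.118603 = 0.928526.
Under a molecular clock d = 2μt, so t = d/(2μ) = 0.928526 / (2 × 0.023) = 20.19 Myr.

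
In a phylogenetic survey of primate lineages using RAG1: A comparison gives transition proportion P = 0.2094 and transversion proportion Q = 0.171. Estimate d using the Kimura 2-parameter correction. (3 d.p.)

Under the Kimura two-parameter model, d = −½ ln(1 − 2P − Q) − ¼ ln(1 − 2Q).
1 − 2P − Q = 0.4102, giving −½ ln(0.4102) = 0.445555.
1 − 2Q = 0.658, giving −¼ ln(0.658) = 0.104638.
d = 0.445555 + 0.104638 = 0.550193.

0.550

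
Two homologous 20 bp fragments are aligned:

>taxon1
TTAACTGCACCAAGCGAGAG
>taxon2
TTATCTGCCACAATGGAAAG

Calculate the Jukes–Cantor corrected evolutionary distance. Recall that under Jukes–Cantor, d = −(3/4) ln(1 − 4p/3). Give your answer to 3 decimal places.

0.383

The sequences differ at 6 of 20 sites (4, 9, 10, 14, 15, 18), so p = 6/20 = 0.3.
d = −(3/4) ln(1 − 4p/3) = −0.75 ln(1 − 0.4) = −0.75 ln(0.6)
  = −0.75 × (-0.510826) = 0.383120 substitutions/site.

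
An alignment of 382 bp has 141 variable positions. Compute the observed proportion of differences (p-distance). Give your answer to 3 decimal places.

0.369

p = 141/382 = 0.369109… ≈ 0.369 (to 3 d.p.).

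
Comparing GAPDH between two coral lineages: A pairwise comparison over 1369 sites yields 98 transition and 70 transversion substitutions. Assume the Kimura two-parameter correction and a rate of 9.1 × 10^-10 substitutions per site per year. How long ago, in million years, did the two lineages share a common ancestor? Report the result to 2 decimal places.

74.17

P = 98/1369 ≈ 0.071585 and Q = 70/1369 ≈ 0.051132.
Under the Kimura two-parameter model, d = −½ ln(1 − 2P − Q) − ¼ ln(1 − 2Q).
1 − 2P − Q = 0.805698, giving −½ ln(0.805698) = 0.108023.
1 − 2Q = 0.897736, giving −¼ ln(0.897736) = 0.026970.
d = 0.108023 + 0.026970 = 0.134993.
Under a molecular clock d = 2μt, so t = d/(2μ) = 0.134993 / (2 × 9.1 × 10^-10) = 74.17 million years.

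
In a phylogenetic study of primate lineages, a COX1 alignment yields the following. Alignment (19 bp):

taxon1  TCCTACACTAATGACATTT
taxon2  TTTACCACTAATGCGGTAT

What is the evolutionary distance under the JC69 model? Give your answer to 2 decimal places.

The sequences differ at 8 of 19 sites (2, 3, 4, 5, 14, 15, 16, 18), so p = 8/19 ≈ 0.421053.
d = −(3/4) ln(1 − 4p/3) = −0.75 ln(1 − 0.561404) = −0.75 ln(0.438596)
  = −0.75 × (-0.824177) = 0.618133 substitutions/site.

0.62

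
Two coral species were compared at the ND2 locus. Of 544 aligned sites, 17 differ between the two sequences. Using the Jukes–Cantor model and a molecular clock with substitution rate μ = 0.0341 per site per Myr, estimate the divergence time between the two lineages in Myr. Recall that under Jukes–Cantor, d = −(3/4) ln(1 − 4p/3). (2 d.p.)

p = 17/544 = 0.03125.
d = −(3/4) ln(1 − 4p/3) = −0.75 ln(1 − 0.041667) = −0.75 ln(0.958333)
  = −0.75 × (-0.042560) = 0.031920 substitutions/site.
Under a molecular clock d = 2μt, so t = d/(2μ) = 0.031920 / (2 × 0.0341) = 0.47 Myr.

0.47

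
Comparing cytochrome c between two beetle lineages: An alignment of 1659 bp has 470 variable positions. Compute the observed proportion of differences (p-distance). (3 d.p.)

0.283

p = 470/1659 = 0.283303… ≈ 0.283 (to 3 d.p.).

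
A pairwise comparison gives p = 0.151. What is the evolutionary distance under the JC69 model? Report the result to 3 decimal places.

0.169

d = −(3/4) ln(1 − 4p/3) = −0.75 ln(1 − 0.201333) = −0.75 ln(0.798667)
  = −0.75 × (-0.224811) = 0.168608 substitutions/site.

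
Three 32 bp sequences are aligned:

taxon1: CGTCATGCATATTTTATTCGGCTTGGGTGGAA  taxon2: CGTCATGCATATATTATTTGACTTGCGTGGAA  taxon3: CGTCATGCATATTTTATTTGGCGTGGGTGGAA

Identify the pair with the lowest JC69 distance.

taxon1–taxon2: 4/32 differ, p = 0.125, d = 0.137.
taxon1–taxon3: 2/32 differ, p = 0.063, d = 0.065.
taxon2–taxon3: 4/32 differ, p = 0.125, d = 0.137.
The smallest distance is between taxon1 and taxon3.

taxon1 and taxon3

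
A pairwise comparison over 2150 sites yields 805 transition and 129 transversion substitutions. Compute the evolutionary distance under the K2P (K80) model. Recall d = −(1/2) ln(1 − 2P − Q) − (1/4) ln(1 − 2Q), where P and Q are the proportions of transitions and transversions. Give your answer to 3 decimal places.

P = 805/2150 ≈ 0.374419 and Q = 129/2150 = 0.06.
Under the Kimura two-parameter model, d = −½ ln(1 − 2P − Q) − ¼ ln(1 − 2Q).
1 − 2P − Q = 0.191162, giving −½ ln(0.191162) = 0.827317.
1 − 2Q = 0.88, giving −¼ ln(0.88) = 0.031958.
d = 0.827317 + 0.031958 = 0.859275.

0.859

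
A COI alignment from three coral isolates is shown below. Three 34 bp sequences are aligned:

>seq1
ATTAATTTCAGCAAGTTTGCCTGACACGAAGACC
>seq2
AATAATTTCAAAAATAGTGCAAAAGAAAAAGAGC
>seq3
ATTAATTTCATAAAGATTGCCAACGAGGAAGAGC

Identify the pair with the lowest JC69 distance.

seq2 and seq3

seq1–seq2: 13/34 differ, p = 0.382, d = 0.535.
seq1–seq3: 9/34 differ, p = 0.265, d = 0.326.
seq2–seq3: 8/34 differ, p = 0.235, d = 0.282.
The smallest distance is between seq2 and seq3.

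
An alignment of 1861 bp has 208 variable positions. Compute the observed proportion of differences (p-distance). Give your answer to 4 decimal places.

p = 208/1861 = 0.111767… ≈ 0.1118 (to 4 d.p.).

0.1118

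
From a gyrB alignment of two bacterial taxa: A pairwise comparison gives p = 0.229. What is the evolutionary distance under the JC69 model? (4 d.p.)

d = −(3/4) ln(1 − 4p/3) = −0.75 ln(1 − 0.305333) = −0.75 ln(0.694667)
  = −0.75 × (-0.364323) = 0.273242 substitutions/site.

0.2732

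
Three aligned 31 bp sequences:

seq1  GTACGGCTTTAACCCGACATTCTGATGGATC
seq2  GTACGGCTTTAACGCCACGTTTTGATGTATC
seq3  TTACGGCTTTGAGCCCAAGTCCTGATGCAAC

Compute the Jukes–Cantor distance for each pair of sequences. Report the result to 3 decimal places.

d(seq1,seq2) = 0.182, d(seq1,seq3) = 0.367, d(seq2,seq3) = 0.367

seq1–seq2: 5/31 sites differ → p ≈ 0.16129, d = −0.75 ln(1 − 0.215053) = 0.181604 ≈ 0.182.
seq1–seq3: 9/31 sites differ → p ≈ 0.290323, d = −0.75 ln(1 − 0.387097) = 0.367161 ≈ 0.367.
seq2–seq3: 9/31 sites differ → p ≈ 0.290323, d = −0.75 ln(1 − 0.387097) = 0.367161 ≈ 0.367.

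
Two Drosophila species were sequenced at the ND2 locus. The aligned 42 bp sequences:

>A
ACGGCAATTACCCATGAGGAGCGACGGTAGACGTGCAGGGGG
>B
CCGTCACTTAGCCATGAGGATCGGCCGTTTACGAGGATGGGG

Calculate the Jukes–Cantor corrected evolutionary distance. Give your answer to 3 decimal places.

0.360

The sequences differ at 12 of 42 sites, so p = 12/42 ≈ 0.285714.
d = −(3/4) ln(1 − 4p/3) = −0.75 ln(1 − 0.380952) = −0.75 ln(0.619048)
  = −0.75 × (-0.479572) = 0.359679 substitutions/site.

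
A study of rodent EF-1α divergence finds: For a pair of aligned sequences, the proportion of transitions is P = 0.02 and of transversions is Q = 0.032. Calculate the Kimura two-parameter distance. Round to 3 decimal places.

Under the Kimura two-parameter model, d = −½ ln(1 − 2P − Q) − ¼ ln(1 − 2Q).
1 − 2P − Q = 0.928, giving −½ ln(0.928) = 0.037362.
1 − 2Q = 0.936, giving −¼ ln(0.936) = 0.016535.
d = 0.037362 + 0.016535 = 0.053897.

0.054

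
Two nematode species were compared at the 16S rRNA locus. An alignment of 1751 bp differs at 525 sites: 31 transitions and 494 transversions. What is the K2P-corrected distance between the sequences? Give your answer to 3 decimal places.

0.399

P = 31/1751 ≈ 0.017704 and Q = 494/1751 ≈ 0.282125.
Under the Kimura two-parameter model, d = −½ ln(1 − 2P − Q) − ¼ ln(1 − 2Q).
1 − 2P − Q = 0.682467, giving −½ ln(0.682467) = 0.191021.
1 − 2Q = 0.43575, giving −¼ ln(0.43575) = 0.207672.
d = 0.191021 + 0.207672 = 0.398693.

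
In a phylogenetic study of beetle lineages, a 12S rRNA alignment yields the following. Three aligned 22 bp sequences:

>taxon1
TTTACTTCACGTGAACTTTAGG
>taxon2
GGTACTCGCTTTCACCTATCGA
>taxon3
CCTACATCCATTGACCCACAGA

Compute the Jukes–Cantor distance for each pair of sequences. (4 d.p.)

d(taxon1,taxon2) = 0.9745, d(taxon1,taxon3) = 0.8240, d(taxon2,taxon3) = 0.6987

taxon1–taxon2: 12/22 sites differ → p ≈ 0.545455, d = −0.75 ln(1 − 0.727273) = 0.974463 ≈ 0.9745.
taxon1–taxon3: 11/22 sites differ → p = 0.5, d = −0.75 ln(1 − 0.666667) = 0.823960 ≈ 0.8240.
taxon2–taxon3: 10/22 sites differ → p ≈ 0.454545, d = −0.75 ln(1 − 0.60606) = 0.698667 ≈ 0.6987.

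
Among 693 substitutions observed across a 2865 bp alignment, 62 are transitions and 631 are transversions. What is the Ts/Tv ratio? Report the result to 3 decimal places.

R = 62/631 = 0.098256… ≈ 0.098 (to 3 d.p.).

0.098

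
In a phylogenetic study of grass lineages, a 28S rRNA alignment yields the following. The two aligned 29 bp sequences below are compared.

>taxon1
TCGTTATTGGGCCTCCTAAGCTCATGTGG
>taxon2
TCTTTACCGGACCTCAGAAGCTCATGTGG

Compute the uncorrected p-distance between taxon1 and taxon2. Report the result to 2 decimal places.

0.21

The sequences differ at 6 of 29 positions (sites 3, 7, 8, 11, 16, 17).
p = 6/29 = 0.206896… ≈ 0.21 (to 2 d.p.).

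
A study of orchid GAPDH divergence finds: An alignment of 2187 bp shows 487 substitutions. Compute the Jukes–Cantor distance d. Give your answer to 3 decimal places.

0.264

p = 487/2187 ≈ 0.222679.
d = −(3/4) ln(1 − 4p/3) = −0.75 ln(1 − 0.296905) = −0.75 ln(0.703095)
  = −0.75 × (-0.352263) = 0.264197 substitutions/site.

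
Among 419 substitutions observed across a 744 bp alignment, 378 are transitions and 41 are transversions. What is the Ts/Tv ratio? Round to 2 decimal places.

9.22

R = 378/41 = 9.219512… ≈ 9.22 (to 2 d.p.).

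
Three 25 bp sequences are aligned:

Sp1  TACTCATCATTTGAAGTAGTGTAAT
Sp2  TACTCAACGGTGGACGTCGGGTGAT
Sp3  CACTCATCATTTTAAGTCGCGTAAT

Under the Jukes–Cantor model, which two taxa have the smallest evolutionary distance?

Sp1–Sp2: 8/25 differ, p = 0.320, d = 0.417.
Sp1–Sp3: 4/25 differ, p = 0.160, d = 0.180.
Sp2–Sp3: 9/25 differ, p = 0.360, d = 0.490.
The smallest distance is between Sp1 and Sp3.

Sp1 and Sp3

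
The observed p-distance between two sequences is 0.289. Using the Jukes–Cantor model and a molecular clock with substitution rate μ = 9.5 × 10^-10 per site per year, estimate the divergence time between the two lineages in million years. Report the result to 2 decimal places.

192.11

d = −(3/4) ln(1 − 4p/3) = −0.75 ln(1 − 0.385333) = −0.75 ln(0.614667)
  = −0.75 × (-0.486675) = 0.365006 substitutions/site.
Under a molecular clock d = 2μt, so t = d/(2μ) = 0.365006 / (2 × 9.5 × 10^-10) = 192.11 million years.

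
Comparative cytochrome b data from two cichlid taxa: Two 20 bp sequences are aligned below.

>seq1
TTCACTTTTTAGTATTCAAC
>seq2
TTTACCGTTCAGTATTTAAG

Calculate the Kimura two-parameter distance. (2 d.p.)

0.40

Of 20 sites, 4 differences are transitions and 2 are transversions, so P = 4/20 = 0.2 and Q = 2/20 = 0.1.
Under the Kimura two-parameter model, d = −½ ln(1 − 2P − Q) − ¼ ln(1 − 2Q).
1 − 2P − Q = 0.5, giving −½ ln(0.5) = 0.346574.
1 − 2Q = 0.8, giving −¼ ln(0.8) = 0.055786.
d = 0.346574 + 0.055786 = 0.402360.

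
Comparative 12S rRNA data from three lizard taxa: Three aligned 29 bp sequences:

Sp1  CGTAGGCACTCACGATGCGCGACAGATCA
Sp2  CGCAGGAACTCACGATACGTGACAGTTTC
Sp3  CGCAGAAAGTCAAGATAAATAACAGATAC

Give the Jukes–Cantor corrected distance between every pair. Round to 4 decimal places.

Sp1–Sp2: 7/29 sites differ → p ≈ 0.241379, d = −0.75 ln(1 − 0.321839) = 0.291278 ≈ 0.2913.
Sp1–Sp3: 12/29 sites differ → p ≈ 0.413793, d = −0.75 ln(1 − 0.551724) = 0.601760 ≈ 0.6018.
Sp2–Sp3: 8/29 sites differ → p ≈ 0.275862, d = −0.75 ln(1 − 0.367816) = 0.343931 ≈ 0.3439.

d(Sp1,Sp2) = 0.2913, d(Sp1,Sp3) = 0.6018, d(Sp2,Sp3) = 0.3439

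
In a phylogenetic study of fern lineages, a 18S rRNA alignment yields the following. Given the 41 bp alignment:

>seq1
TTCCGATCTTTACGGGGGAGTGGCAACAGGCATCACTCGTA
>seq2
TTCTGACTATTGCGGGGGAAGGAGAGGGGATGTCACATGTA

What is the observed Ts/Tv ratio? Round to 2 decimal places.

2.40

Transitions are A↔G and C↔T; transversions are all other mismatches.
Transitions: 12. Transversions: 5.
R = 12/5 = 2.40.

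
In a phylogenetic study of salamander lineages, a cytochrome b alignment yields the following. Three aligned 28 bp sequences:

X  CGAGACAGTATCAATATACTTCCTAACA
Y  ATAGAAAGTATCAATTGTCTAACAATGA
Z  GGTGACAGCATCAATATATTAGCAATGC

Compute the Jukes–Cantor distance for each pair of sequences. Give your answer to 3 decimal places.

d(X,Y) = 0.556, d(X,Z) = 0.485, d(Y,Z) = 0.556

X–Y: 11/28 sites differ → p ≈ 0.392857, d = −0.75 ln(1 − 0.523809) = 0.556452 ≈ 0.556.
X–Z: 10/28 sites differ → p ≈ 0.357143, d = −0.75 ln(1 − 0.476191) = 0.484971 ≈ 0.485.
Y–Z: 11/28 sites differ → p ≈ 0.392857, d = −0.75 ln(1 − 0.523809) = 0.556452 ≈ 0.556.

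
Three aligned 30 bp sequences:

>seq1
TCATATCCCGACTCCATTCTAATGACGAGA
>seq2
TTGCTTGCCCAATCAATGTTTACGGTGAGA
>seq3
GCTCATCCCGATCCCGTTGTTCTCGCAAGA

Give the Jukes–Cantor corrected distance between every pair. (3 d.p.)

d(seq1,seq2) = 0.730, d(seq1,seq3) = 0.572, d(seq2,seq3) = 1.057

seq1–seq2: 14/30 sites differ → p ≈ 0.466667, d = −0.75 ln(1 − 0.622223) = 0.730088 ≈ 0.730.
seq1–seq3: 12/30 sites differ → p = 0.4, d = −0.75 ln(1 − 0.533333) = 0.571605 ≈ 0.572.
seq2–seq3: 17/30 sites differ → p ≈ 0.566667, d = −0.75 ln(1 − 0.755556) = 1.056577 ≈ 1.057.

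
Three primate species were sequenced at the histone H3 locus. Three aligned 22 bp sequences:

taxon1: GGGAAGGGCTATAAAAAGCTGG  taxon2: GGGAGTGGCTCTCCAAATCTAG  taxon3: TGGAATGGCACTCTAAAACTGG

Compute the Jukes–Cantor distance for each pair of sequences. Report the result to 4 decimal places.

d(taxon1,taxon2) = 0.4141, d(taxon1,taxon3) = 0.4141, d(taxon2,taxon3) = 0.3390

taxon1–taxon2: 7/22 sites differ → p ≈ 0.318182, d = −0.75 ln(1 − 0.424243) = 0.414052 ≈ 0.4141.
taxon1–taxon3: 7/22 sites differ → p ≈ 0.318182, d = −0.75 ln(1 − 0.424243) = 0.414052 ≈ 0.4141.
taxon2–taxon3: 6/22 sites differ → p ≈ 0.272727, d = −0.75 ln(1 − 0.363636) = 0.338988 ≈ 0.3390.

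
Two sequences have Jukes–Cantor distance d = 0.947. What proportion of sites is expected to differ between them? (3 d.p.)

0.538

p = (3/4)(1 − e^(−4d/3)) = 0.75 × (1 − e^(-1.262667)) = 0.75 × (1 − 0.282899) = 0.537826.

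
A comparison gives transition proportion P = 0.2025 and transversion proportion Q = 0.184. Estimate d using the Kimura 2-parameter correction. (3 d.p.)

Under the Kimura two-parameter model, d = −½ ln(1 − 2P − Q) − ¼ ln(1 − 2Q).
1 − 2P − Q = 0.411, giving −½ ln(0.411) = 0.444581.
1 − 2Q = 0.632, giving −¼ ln(0.632) = 0.114716.
d = 0.444581 + 0.114716 = 0.559297.

0.559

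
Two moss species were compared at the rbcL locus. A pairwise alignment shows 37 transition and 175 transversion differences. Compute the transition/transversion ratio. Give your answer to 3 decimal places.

R = 37/175 = 0.211428… ≈ 0.211 (to 3 d.p.).

0.211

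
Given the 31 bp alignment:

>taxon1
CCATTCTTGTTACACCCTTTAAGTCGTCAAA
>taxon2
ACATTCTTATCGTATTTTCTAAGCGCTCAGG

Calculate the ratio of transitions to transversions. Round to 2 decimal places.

Transitions are A↔G and C↔T; transversions are all other mismatches.
Transitions: 11. Transversions: 3.
R = 11/3 = 3.666666… ≈ 3.67 (to 2 d.p.).

3.67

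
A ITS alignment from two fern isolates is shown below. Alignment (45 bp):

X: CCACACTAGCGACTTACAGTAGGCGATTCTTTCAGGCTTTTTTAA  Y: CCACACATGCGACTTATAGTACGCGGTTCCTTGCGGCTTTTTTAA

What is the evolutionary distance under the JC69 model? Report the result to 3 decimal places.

The sequences differ at 8 of 45 sites (7, 8, 17, 22, 26, 30, 33, 34), so p = 8/45 ≈ 0.177778.
d = −(3/4) ln(1 − 4p/3) = −0.75 ln(1 − 0.237037) = −0.75 ln(0.762963)
  = −0.75 × (-0.270546) = 0.202910 substitutions/site.

0.203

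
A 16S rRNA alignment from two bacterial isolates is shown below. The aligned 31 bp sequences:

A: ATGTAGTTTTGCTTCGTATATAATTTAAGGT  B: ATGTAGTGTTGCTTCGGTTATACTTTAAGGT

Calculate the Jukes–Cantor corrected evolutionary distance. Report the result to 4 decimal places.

The sequences differ at 4 of 31 sites (8, 17, 18, 23), so p = 4/31 ≈ 0.129032.
d = −(3/4) ln(1 − 4p/3) = −0.75 ln(1 − 0.172043) = −0.75 ln(0.827957)
  = −0.75 × (-0.188794) = 0.141596 substitutions/site.

0.1416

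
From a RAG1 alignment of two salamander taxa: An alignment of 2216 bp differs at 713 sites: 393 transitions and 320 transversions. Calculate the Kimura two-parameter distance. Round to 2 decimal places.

0.43

P = 393/2216 ≈ 0.177347 and Q = 320/2216 ≈ 0.144404.
Under the Kimura two-parameter model, d = −½ ln(1 − 2P − Q) − ¼ ln(1 − 2Q).
1 − 2P − Q = 0.500902, giving −½ ln(0.500902) = 0.345672.
1 − 2Q = 0.711192, giving −¼ ln(0.711192) = 0.085203.
d = 0.345672 + 0.085203 = 0.430875.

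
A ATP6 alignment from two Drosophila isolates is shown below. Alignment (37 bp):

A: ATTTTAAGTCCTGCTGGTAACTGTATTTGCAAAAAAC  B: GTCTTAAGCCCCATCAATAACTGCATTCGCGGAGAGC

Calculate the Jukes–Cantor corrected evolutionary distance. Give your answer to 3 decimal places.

The sequences differ at 15 of 37 sites, so p = 15/37 ≈ 0.405405.
d = −(3/4) ln(1 − 4p/3) = −0.75 ln(1 − 0.54054) = −0.75 ln(0.45946)
  = −0.75 × (-0.777703) = 0.583277 substitutions/site.

0.583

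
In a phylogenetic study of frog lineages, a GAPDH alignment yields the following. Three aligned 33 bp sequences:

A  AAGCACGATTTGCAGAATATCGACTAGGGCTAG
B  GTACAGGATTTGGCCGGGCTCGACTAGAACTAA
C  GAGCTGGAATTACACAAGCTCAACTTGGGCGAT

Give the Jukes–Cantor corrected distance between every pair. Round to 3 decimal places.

A–B: 14/33 sites differ → p ≈ 0.424242, d = −0.75 ln(1 − 0.565656) = 0.625439 ≈ 0.625.
A–C: 12/33 sites differ → p ≈ 0.363636, d = −0.75 ln(1 − 0.484848) = 0.497470 ≈ 0.497.
B–C: 15/33 sites differ → p ≈ 0.454545, d = −0.75 ln(1 − 0.60606) = 0.698667 ≈ 0.699.

d(A,B) = 0.625, d(A,C) = 0.497, d(B,C) = 0.699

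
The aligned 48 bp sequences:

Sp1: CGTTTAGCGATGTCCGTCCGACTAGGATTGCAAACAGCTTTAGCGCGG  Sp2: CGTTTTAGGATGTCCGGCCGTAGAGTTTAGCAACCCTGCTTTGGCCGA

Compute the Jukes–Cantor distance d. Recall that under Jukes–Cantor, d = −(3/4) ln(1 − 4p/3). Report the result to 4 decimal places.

The sequences differ at 19 of 48 sites, so p = 19/48 ≈ 0.395833.
d = −(3/4) ln(1 − 4p/3) = −0.75 ln(1 − 0.527777) = −0.75 ln(0.472223)
  = −0.75 × (-0.750304) = 0.562728 substitutions/site.

0.5627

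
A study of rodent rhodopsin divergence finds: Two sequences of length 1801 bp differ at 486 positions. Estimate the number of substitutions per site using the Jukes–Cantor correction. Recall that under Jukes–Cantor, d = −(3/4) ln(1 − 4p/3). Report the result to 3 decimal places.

0.334

p = 486/1801 ≈ 0.26985.
d = −(3/4) ln(1 − 4p/3) = −0.75 ln(1 − 0.3598) = −0.75 ln(0.6402)
  = −0.75 × (-0.445975) = 0.334481 substitutions/site.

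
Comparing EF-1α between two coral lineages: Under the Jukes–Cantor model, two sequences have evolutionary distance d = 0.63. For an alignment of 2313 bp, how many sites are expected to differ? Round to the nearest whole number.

986

Invert JC69: p = (3/4)(1 − e^(−4d/3)) = 0.75 × (1 − e^(-0.84)) = 0.75 × (1 − 0.431711) = 0.426217.
Expected differing sites = pL ≈ 0.426217 × 2313 = 985.839921 ≈ 986.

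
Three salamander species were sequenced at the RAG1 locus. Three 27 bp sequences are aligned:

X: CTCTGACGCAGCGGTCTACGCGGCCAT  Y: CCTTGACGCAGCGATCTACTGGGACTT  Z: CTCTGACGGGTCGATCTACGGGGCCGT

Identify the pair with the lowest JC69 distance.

X–Y: 7/27 differ, p = 0.259, d = 0.318.
X–Z: 6/27 differ, p = 0.222, d = 0.264.
Y–Z: 8/27 differ, p = 0.296, d = 0.377.
The smallest distance is between X and Z.

X and Z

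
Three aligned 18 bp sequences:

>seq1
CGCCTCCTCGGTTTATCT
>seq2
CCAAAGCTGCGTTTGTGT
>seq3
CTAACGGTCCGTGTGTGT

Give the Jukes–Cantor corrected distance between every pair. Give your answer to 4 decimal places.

d(seq1,seq2) = 0.8240, d(seq1,seq3) = 1.0124, d(seq2,seq3) = 0.3470

seq1–seq2: 9/18 sites differ → p = 0.5, d = −0.75 ln(1 − 0.666667) = 0.823960 ≈ 0.8240.
seq1–seq3: 10/18 sites differ → p ≈ 0.555556, d = −0.75 ln(1 − 0.740741) = 1.012446 ≈ 1.0124.
seq2–seq3: 5/18 sites differ → p ≈ 0.277778, d = −0.75 ln(1 − 0.370371) = 0.346968 ≈ 0.3470.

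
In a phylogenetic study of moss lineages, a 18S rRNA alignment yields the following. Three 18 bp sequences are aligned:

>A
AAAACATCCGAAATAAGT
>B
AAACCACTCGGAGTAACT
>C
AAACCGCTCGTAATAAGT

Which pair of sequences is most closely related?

A–B: 6/18 differ, p = 0.333, d = 0.441.
A–C: 5/18 differ, p = 0.278, d = 0.347.
B–C: 4/18 differ, p = 0.222, d = 0.264.
The smallest distance is between B and C.

B and C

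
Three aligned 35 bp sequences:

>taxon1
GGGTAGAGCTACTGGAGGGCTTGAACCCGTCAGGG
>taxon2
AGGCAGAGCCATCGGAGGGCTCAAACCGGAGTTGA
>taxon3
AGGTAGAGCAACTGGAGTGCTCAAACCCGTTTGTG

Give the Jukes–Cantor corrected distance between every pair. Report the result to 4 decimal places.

taxon1–taxon2: 13/35 sites differ → p ≈ 0.371429, d = −0.75 ln(1 − 0.495239) = 0.512753 ≈ 0.5128.
taxon1–taxon3: 8/35 sites differ → p ≈ 0.228571, d = −0.75 ln(1 − 0.304761) = 0.272625 ≈ 0.2726.
taxon2–taxon3: 11/35 sites differ → p ≈ 0.314286, d = −0.75 ln(1 − 0.419048) = 0.407315 ≈ 0.4073.

d(taxon1,taxon2) = 0.5128, d(taxon1,taxon3) = 0.2726, d(taxon2,taxon3) = 0.4073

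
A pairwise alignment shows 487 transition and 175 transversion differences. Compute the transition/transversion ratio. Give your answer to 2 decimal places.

2.78

R = 487/175 = 2.782857… ≈ 2.78 (to 2 d.p.).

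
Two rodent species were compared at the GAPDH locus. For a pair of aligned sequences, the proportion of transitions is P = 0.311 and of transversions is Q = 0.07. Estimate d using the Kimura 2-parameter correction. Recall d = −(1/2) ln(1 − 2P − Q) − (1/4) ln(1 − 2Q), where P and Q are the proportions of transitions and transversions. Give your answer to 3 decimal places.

Under the Kimura two-parameter model, d = −½ ln(1 − 2P − Q) − ¼ ln(1 − 2Q).
1 − 2P − Q = 0.308, giving −½ ln(0.308) = 0.588828.
1 − 2Q = 0.86, giving −¼ ln(0.86) = 0.037706.
d = 0.588828 + 0.037706 = 0.626534.

0.627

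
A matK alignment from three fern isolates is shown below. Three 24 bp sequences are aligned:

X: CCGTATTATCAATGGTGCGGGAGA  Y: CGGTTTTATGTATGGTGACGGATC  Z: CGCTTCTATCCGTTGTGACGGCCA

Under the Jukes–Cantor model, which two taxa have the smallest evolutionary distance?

X and Y

X–Y: 8/24 differ, p = 0.333, d = 0.441.
X–Z: 11/24 differ, p = 0.458, d = 0.708.
Y–Z: 9/24 differ, p = 0.375, d = 0.520.
The smallest distance is between X and Y.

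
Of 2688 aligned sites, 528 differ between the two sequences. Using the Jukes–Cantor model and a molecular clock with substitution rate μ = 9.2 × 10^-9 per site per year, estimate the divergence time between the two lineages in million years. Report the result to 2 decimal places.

12.38

p = 528/2688 ≈ 0.196429.
d = −(3/4) ln(1 − 4p/3) = −0.75 ln(1 − 0.261905) = −0.75 ln(0.738095)
  = −0.75 × (-0.303683) = 0.227762 substitutions/site.
Under a molecular clock d = 2μt, so t = d/(2μ) = 0.227762 / (2 × 9.2 × 10^-9) = 12.38 million years.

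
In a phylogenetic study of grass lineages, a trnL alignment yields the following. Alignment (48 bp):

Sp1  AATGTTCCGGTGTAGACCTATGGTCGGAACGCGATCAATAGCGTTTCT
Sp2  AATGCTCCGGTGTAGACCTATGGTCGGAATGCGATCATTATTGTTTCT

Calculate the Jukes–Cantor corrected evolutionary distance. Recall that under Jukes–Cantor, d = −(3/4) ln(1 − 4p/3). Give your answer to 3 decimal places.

The sequences differ at 5 of 48 sites (5, 30, 38, 41, 42), so p = 5/48 ≈ 0.104167.
d = −(3/4) ln(1 − 4p/3) = −0.75 ln(1 − 0.138889) = −0.75 ln(0.861111)
  = −0.75 × (-0.149532) = 0.112149 substitutions/site.

0.112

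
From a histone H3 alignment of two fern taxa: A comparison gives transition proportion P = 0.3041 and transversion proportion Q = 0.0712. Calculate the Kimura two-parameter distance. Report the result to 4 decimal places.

0.6072

Under the Kimura two-parameter model, d = −½ ln(1 − 2P − Q) − ¼ ln(1 − 2Q).
1 − 2P − Q = 0.3206, giving −½ ln(0.3206) = 0.568781.
1 − 2Q = 0.8576, giving −¼ ln(0.8576) = 0.038404.
d = 0.568781 + 0.038404 = 0.607185.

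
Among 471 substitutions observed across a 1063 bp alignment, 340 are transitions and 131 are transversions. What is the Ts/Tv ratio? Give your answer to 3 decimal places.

R = 340/131 = 2.595419… ≈ 2.595 (to 3 d.p.).

2.595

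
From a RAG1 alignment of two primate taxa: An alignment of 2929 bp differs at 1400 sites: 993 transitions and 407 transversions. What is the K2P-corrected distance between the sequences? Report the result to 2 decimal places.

0.93

P = 993/2929 ≈ 0.339024 and Q = 407/2929 ≈ 0.138955.
Under the Kimura two-parameter model, d = −½ ln(1 − 2P − Q) − ¼ ln(1 − 2Q).
1 − 2P − Q = 0.182997, giving −½ ln(0.182997) = 0.849143.
1 − 2Q = 0.72209, giving −¼ ln(0.72209) = 0.081401.
d = 0.849143 + 0.081401 = 0.930544.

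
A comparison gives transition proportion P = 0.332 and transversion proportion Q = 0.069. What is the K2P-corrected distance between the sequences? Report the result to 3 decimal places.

0.697

Under the Kimura two-parameter model, d = −½ ln(1 − 2P − Q) − ¼ ln(1 − 2Q).
1 − 2P − Q = 0.267, giving −½ ln(0.267) = 0.660253.
1 − 2Q = 0.862, giving −¼ ln(0.862) = 0.037125.
d = 0.660253 + 0.037125 = 0.697378.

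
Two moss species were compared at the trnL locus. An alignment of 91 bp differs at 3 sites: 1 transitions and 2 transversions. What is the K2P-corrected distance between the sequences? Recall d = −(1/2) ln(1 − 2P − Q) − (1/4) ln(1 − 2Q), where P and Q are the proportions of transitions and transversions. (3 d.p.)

P = 1/91 ≈ 0.010989 and Q = 2/91 ≈ 0.021978.
Under the Kimura two-parameter model, d = −½ ln(1 − 2P − Q) − ¼ ln(1 − 2Q).
1 − 2P − Q = 0.956044, giving −½ ln(0.956044) = 0.022476.
1 − 2Q = 0.956044, giving −¼ ln(0.956044) = 0.011238.
d = 0.022476 + 0.011238 = 0.033714.

0.034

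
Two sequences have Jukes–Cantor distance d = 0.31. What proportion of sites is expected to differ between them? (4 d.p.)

p = (3/4)(1 − e^(−4d/3)) = 0.75 × (1 − e^(-0.413333)) = 0.75 × (1 − 0.661442) = 0.253919.

0.2539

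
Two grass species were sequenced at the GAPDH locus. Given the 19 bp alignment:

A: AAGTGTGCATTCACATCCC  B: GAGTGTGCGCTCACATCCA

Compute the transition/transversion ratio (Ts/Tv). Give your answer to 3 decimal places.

3.000

Transitions are A↔G and C↔T; transversions are all other mismatches.
Transitions: 3. Transversions: 1.
R = 3/1 = 3.000.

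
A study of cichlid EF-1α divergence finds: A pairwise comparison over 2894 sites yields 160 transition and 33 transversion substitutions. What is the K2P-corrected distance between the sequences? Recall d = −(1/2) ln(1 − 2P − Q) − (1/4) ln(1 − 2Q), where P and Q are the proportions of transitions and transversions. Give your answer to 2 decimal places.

P = 160/2894 ≈ 0.055287 and Q = 33/2894 ≈ 0.011403.
Under the Kimura two-parameter model, d = −½ ln(1 − 2P − Q) − ¼ ln(1 − 2Q).
1 − 2P − Q = 0.878023, giving −½ ln(0.878023) = 0.065041.
1 − 2Q = 0.977194, giving −¼ ln(0.977194) = 0.005768.
d = 0.065041 + 0.005768 = 0.070809.

0.07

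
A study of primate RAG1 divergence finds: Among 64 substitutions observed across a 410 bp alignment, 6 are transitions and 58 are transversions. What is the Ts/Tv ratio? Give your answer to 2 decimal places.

0.10

R = 6/58 = 0.103448… ≈ 0.10 (to 2 d.p.).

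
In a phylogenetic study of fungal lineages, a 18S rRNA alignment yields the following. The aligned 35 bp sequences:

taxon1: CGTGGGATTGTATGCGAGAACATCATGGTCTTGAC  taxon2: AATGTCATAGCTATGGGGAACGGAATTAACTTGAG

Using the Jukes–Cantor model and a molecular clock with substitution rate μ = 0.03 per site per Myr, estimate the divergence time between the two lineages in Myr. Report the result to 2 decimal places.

14.47

The sequences differ at 18 of 35 sites, so p = 18/35 ≈ 0.514286.
d = −(3/4) ln(1 − 4p/3) = −0.75 ln(1 − 0.685715) = −0.75 ln(0.314285)
  = −0.75 × (-1.157455) = 0.868091 substitutions/site.
Under a molecular clock d = 2μt, so t = d/(2μ) = 0.868091 / (2 × 0.03) = 14.47 Myr.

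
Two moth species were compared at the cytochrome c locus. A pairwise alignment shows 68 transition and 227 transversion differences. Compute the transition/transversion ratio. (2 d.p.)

R = 68/227 = 0.299559… ≈ 0.30 (to 2 d.p.).

0.30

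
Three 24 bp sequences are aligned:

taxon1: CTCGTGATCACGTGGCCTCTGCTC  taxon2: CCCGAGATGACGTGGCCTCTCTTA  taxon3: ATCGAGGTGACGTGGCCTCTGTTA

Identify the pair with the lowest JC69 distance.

taxon1–taxon2: 6/24 differ, p = 0.250, d = 0.304.
taxon1–taxon3: 6/24 differ, p = 0.250, d = 0.304.
taxon2–taxon3: 4/24 differ, p = 0.167, d = 0.188.
The smallest distance is between taxon2 and taxon3.

taxon2 and taxon3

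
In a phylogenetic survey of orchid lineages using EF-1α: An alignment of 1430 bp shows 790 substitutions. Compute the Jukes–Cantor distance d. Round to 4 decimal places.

p = 790/1430 ≈ 0.552448.
d = −(3/4) ln(1 − 4p/3) = −0.75 ln(1 − 0.736597) = −0.75 ln(0.263403)
  = −0.75 × (-1.334070) = 1.000553 substitutions/site.

1.0006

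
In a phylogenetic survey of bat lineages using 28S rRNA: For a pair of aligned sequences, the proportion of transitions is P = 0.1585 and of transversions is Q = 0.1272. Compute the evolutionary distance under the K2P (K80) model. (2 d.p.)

Under the Kimura two-parameter model, d = −½ ln(1 − 2P − Q) − ¼ ln(1 − 2Q).
1 − 2P − Q = 0.5558, giving −½ ln(0.5558) = 0.293673.
1 − 2Q = 0.7456, giving −¼ ln(0.7456) = 0.073392.
d = 0.293673 + 0.073392 = 0.367065.

0.37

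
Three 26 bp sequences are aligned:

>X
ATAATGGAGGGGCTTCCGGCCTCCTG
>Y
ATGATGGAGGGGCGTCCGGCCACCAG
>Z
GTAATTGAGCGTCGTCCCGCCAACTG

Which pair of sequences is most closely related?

X and Y

X–Y: 4/26 differ, p = 0.154, d = 0.172.
X–Z: 8/26 differ, p = 0.308, d = 0.396.
Y–Z: 8/26 differ, p = 0.308, d = 0.396.
The smallest distance is between X and Y.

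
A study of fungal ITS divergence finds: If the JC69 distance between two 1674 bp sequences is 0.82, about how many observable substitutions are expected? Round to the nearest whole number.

835

Invert JC69: p = (3/4)(1 − e^(−4d/3)) = 0.75 × (1 − e^(-1.093333)) = 0.75 × (1 − 0.335098) = 0.498677.
Expected differing sites = pL ≈ 0.498677 × 1674 = 834.785298 ≈ 835.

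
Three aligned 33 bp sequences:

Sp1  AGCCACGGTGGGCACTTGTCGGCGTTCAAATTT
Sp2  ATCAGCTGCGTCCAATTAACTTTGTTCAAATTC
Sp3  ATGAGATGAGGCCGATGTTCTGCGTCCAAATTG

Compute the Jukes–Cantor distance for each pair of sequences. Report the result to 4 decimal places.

Sp1–Sp2: 14/33 sites differ → p ≈ 0.424242, d = −0.75 ln(1 − 0.565656) = 0.625439 ≈ 0.6254.
Sp1–Sp3: 15/33 sites differ → p ≈ 0.454545, d = −0.75 ln(1 − 0.60606) = 0.698667 ≈ 0.6987.
Sp2–Sp3: 12/33 sites differ → p ≈ 0.363636, d = −0.75 ln(1 − 0.484848) = 0.497470 ≈ 0.4975.

d(Sp1,Sp2) = 0.6254, d(Sp1,Sp3) = 0.6987, d(Sp2,Sp3) = 0.4975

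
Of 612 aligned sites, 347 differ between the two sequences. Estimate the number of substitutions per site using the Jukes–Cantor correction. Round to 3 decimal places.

1.058

p = 347/612 ≈ 0.566993.
d = −(3/4) ln(1 − 4p/3) = −0.75 ln(1 − 0.755991) = −0.75 ln(0.244009)
  = −0.75 × (-1.410550) = 1.057913 substitutions/site.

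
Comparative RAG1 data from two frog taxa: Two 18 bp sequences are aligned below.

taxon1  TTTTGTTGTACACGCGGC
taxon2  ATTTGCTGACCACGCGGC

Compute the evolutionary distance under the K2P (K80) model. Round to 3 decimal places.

Of 18 sites, 1 differences are transitions and 3 are transversions, so P = 1/18 ≈ 0.055556 and Q = 3/18 ≈ 0.166667.
Under the Kimura two-parameter model, d = −½ ln(1 − 2P − Q) − ¼ ln(1 − 2Q).
1 − 2P − Q = 0.722221, giving −½ ln(0.722221) = 0.162712.
1 − 2Q = 0.666666, giving −¼ ln(0.666666) = 0.101367.
d = 0.162712 + 0.101367 = 0.264079.

0.264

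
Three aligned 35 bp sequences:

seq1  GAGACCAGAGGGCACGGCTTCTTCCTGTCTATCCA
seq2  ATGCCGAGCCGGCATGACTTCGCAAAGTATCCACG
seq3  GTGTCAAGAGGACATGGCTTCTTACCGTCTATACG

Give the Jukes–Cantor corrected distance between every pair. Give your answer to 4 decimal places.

seq1–seq2: 18/35 sites differ → p ≈ 0.514286, d = −0.75 ln(1 − 0.685715) = 0.868091 ≈ 0.8681.
seq1–seq3: 9/35 sites differ → p ≈ 0.257143, d = −0.75 ln(1 − 0.342857) = 0.314890 ≈ 0.3149.
seq2–seq3: 14/35 sites differ → p = 0.4, d = −0.75 ln(1 − 0.533333) = 0.571605 ≈ 0.5716.

d(seq1,seq2) = 0.8681, d(seq1,seq3) = 0.3149, d(seq2,seq3) = 0.5716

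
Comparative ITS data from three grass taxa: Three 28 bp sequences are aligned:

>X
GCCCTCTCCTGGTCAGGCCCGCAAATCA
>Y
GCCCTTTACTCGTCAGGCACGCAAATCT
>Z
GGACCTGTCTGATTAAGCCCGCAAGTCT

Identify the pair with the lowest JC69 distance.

X–Y: 5/28 differ, p = 0.179, d = 0.204.
X–Z: 11/28 differ, p = 0.393, d = 0.556.
Y–Z: 11/28 differ, p = 0.393, d = 0.556.
The smallest distance is between X and Y.

X and Y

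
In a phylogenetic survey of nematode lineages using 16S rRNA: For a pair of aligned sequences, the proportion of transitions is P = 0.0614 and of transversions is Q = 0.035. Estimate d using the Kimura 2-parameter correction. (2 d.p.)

0.10

Under the Kimura two-parameter model, d = −½ ln(1 − 2P − Q) − ¼ ln(1 − 2Q).
1 − 2P − Q = 0.8422, giving −½ ln(0.8422) = 0.085869.
1 − 2Q = 0.93, giving −¼ ln(0.93) = 0.018143.
d = 0.085869 + 0.018143 = 0.104012.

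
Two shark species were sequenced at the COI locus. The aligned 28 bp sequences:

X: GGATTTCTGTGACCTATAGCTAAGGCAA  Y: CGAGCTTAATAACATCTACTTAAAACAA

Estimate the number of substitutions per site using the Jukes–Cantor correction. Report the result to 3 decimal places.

0.724

The sequences differ at 13 of 28 sites, so p = 13/28 ≈ 0.464286.
d = −(3/4) ln(1 − 4p/3) = −0.75 ln(1 − 0.619048) = −0.75 ln(0.380952)
  = −0.75 × (-0.965082) = 0.723812 substitutions/site.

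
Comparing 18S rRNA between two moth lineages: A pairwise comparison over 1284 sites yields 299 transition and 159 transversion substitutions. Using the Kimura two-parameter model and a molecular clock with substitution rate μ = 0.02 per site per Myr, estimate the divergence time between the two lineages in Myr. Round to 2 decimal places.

P = 299/1284 ≈ 0.232866 and Q = 159/1284 ≈ 0.123832.
Under the Kimura two-parameter model, d = −½ ln(1 − 2P − Q) − ¼ ln(1 − 2Q).
1 − 2P − Q = 0.410436, giving −½ ln(0.410436) = 0.445268.
1 − 2Q = 0.752336, giving −¼ ln(0.752336) = 0.071143.
d = 0.445268 + 0.071143 = 0.516411.
Under a molecular clock d = 2μt, so t = d/(2μ) = 0.516411 / (2 × 0.02) = 12.91 Myr.

12.91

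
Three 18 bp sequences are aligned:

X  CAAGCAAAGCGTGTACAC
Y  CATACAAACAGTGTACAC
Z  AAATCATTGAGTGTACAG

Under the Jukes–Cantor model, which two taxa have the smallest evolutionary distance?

X and Y

X–Y: 4/18 differ, p = 0.222, d = 0.264.
X–Z: 6/18 differ, p = 0.333, d = 0.441.
Y–Z: 7/18 differ, p = 0.389, d = 0.548.
The smallest distance is between X and Y.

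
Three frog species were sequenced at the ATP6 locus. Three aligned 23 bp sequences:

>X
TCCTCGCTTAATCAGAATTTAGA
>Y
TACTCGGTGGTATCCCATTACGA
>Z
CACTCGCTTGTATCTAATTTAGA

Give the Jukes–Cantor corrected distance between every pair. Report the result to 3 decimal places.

d(X,Y) = 0.892, d(X,Z) = 0.467, d(Y,Z) = 0.390

X–Y: 12/23 sites differ → p ≈ 0.521739, d = −0.75 ln(1 − 0.695652) = 0.892188 ≈ 0.892.
X–Z: 8/23 sites differ → p ≈ 0.347826, d = −0.75 ln(1 − 0.463768) = 0.467391 ≈ 0.467.
Y–Z: 7/23 sites differ → p ≈ 0.304348, d = −0.75 ln(1 − 0.405797) = 0.390401 ≈ 0.390.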